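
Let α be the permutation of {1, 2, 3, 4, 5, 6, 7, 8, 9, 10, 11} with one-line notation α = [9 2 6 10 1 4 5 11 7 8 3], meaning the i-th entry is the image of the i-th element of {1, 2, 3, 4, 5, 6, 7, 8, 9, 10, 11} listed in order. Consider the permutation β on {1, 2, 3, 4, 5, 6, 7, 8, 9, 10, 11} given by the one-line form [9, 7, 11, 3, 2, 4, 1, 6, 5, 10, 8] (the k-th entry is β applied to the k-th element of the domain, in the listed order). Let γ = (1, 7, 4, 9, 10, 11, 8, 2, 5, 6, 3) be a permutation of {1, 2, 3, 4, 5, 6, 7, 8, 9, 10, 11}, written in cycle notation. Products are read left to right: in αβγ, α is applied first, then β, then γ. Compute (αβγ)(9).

(αβγ)(9) = γ(β(α(9))). α(9) = 7, then β(7) = 1, then γ(1) = 7, so the result is 7.

7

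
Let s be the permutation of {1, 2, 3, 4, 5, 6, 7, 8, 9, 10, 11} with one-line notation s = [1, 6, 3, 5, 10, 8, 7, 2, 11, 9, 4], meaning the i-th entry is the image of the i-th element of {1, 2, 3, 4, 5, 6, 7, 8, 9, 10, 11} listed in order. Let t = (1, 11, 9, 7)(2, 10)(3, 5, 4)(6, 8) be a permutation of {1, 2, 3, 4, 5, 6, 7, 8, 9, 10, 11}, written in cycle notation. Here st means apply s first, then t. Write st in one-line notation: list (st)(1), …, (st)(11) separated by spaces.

For each element, apply s then t: 1 → 1 → 11; 2 → 6 → 8; 3 → 3 → 5; 4 → 5 → 4; 5 → 10 → 2; 6 → 8 → 6; 7 → 7 → 1; 8 → 2 → 10; 9 → 11 → 9; 10 → 9 → 7; 11 → 4 → 3.
So st in one-line form is 11 8 5 4 2 6 1 10 9 7 3.

11 8 5 4 2 6 1 10 9 7 3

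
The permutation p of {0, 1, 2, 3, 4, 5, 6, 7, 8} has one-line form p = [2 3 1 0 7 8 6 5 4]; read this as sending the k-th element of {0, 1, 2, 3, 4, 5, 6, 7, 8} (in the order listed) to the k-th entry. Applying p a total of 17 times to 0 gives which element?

2

Tracing 0 → 2 → … returns to 0 after 4 steps, so 0 lies in a 4-cycle (0, 2, 1, 3).
Since the cycle has length 4, p^17 acts on it the same as p^1 (17 mod 4 = 1).
Stepping 1 place around the cycle: 0 → 2.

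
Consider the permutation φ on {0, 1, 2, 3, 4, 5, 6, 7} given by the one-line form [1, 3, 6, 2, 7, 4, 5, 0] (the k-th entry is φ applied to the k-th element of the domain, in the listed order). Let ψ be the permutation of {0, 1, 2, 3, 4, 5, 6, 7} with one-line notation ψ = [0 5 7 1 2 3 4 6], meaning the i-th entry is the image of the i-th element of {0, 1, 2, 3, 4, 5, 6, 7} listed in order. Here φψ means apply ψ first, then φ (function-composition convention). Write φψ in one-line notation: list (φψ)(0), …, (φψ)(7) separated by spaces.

(φψ)(x) = φ(ψ(x)). Computing each image: φ(ψ(0)) = φ(0) = 1, φ(ψ(1)) = φ(5) = 4, φ(ψ(2)) = φ(7) = 0, φ(ψ(3)) = φ(1) = 3, φ(ψ(4)) = φ(2) = 6, φ(ψ(5)) = φ(3) = 2, φ(ψ(6)) = φ(4) = 7, φ(ψ(7)) = φ(6) = 5.
Hence φψ = [1 4 0 3 6 2 7 5].

1 4 0 3 6 2 7 5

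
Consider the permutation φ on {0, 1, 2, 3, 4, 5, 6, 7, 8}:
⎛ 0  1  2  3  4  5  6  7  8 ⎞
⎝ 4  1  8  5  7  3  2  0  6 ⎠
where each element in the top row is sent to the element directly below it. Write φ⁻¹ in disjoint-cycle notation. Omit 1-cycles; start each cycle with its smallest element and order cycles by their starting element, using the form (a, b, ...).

First write φ in disjoint cycles: (0, 4, 7)(2, 8, 6)(3, 5).
The inverse reverses every cycle; in canonical form, φ⁻¹ = (0, 7, 4)(2, 6, 8)(3, 5).

(0, 7, 4)(2, 6, 8)(3, 5)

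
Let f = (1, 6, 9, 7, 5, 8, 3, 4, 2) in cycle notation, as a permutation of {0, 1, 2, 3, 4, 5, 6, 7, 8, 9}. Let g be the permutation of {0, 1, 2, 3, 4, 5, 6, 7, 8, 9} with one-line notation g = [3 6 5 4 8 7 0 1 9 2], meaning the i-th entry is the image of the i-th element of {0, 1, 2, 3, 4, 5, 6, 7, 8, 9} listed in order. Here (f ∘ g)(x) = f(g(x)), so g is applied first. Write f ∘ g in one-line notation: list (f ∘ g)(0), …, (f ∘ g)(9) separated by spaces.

(f ∘ g)(x) = f(g(x)). Computing each image: f(g(0)) = f(3) = 4, f(g(1)) = f(6) = 9, f(g(2)) = f(5) = 8, f(g(3)) = f(4) = 2, f(g(4)) = f(8) = 3, f(g(5)) = f(7) = 5, f(g(6)) = f(0) = 0, f(g(7)) = f(1) = 6, f(g(8)) = f(9) = 7, f(g(9)) = f(2) = 1.
Hence f ∘ g = [4 9 8 2 3 5 0 6 7 1].

4 9 8 2 3 5 0 6 7 1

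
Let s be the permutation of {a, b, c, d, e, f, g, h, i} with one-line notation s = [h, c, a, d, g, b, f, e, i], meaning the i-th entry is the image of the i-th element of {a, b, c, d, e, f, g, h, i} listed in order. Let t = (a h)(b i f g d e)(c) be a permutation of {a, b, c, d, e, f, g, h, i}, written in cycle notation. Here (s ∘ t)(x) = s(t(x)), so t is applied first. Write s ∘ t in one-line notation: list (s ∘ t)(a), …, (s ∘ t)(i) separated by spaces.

(s ∘ t)(x) = s(t(x)). Computing each image: s(t(a)) = s(h) = e, s(t(b)) = s(i) = i, s(t(c)) = s(c) = a, s(t(d)) = s(e) = g, s(t(e)) = s(b) = c, s(t(f)) = s(g) = f, s(t(g)) = s(d) = d, s(t(h)) = s(a) = h, s(t(i)) = s(f) = b.
Hence s ∘ t = [e i a g c f d h b].

e i a g c f d h b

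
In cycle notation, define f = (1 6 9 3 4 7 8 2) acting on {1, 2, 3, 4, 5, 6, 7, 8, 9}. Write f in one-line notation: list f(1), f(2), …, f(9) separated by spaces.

6 1 4 7 5 9 8 2 3

Each element maps to the next entry in its cycle (wrapping to the front): 1↦6, 2↦1, 3↦4, 4↦7, 5↦5, 6↦9, 7↦8, 8↦2, 9↦3.
So the one-line form is 6 1 4 7 5 9 8 2 3.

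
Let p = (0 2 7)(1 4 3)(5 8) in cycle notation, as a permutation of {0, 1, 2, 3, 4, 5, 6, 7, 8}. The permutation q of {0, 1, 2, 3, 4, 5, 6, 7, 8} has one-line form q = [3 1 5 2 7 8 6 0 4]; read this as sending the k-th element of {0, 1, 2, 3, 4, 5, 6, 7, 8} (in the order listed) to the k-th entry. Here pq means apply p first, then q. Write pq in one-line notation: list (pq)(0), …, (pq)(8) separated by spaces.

Chase each element through p then q: 0 → 2 → 5; 1 → 4 → 7; 2 → 7 → 0; 3 → 1 → 1; 4 → 3 → 2; 5 → 8 → 4; 6 → 6 → 6; 7 → 0 → 3; 8 → 5 → 8.
So pq in one-line form is 5 7 0 1 2 4 6 3 8.

5 7 0 1 2 4 6 3 8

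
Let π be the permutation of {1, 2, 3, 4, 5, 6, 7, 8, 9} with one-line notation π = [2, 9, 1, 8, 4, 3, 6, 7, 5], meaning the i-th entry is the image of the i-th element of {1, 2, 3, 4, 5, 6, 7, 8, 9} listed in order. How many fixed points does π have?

0

No element satisfies π(x) = x, so there are 0 fixed points.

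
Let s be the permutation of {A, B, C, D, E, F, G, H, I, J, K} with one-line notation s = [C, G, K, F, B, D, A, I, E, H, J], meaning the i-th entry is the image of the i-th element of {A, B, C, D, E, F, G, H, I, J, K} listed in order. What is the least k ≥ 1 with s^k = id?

18

The disjoint-cycle form of s has cycle lengths 9, 2.
The order is lcm(9, 2) = 18.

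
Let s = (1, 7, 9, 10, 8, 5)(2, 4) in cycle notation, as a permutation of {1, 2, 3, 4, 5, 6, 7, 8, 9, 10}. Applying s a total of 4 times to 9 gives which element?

1

9 lies in the 6-cycle (1, 7, 9, 10, 8, 5).
Stepping 4 places around the cycle: 9 → 10 → 8 → 5 → 1.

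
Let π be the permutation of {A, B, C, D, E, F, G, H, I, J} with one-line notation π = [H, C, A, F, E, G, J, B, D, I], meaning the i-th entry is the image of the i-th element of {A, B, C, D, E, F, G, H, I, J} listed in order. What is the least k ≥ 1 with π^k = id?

20

Decomposing into disjoint cycles gives cycle lengths 5, 4, 1.
Since disjoint cycles commute, ord(π) = lcm(5, 4) = 20.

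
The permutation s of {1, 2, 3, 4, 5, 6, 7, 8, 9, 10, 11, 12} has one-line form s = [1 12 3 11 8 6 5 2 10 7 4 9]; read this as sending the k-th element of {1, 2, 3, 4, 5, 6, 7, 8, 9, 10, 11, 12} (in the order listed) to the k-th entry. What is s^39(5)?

9

Tracing 5 → 8 → … returns to 5 after 7 steps, so 5 lies in a 7-cycle (2 12 9 10 7 5 8).
Since the cycle has length 7, s^39 acts on it the same as s^4 (39 mod 7 = 4).
Stepping 4 places around the cycle: 5 → 8 → 2 → 12 → 9.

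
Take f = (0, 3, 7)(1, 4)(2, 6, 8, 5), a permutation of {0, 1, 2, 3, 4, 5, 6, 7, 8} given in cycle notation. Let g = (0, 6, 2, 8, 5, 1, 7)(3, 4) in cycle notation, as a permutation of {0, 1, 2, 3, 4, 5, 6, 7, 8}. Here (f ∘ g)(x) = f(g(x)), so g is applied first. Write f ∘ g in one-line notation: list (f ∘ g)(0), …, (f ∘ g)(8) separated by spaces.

Chase each element through g then f: 0 → 6 → 8; 1 → 7 → 0; 2 → 8 → 5; 3 → 4 → 1; 4 → 3 → 7; 5 → 1 → 4; 6 → 2 → 6; 7 → 0 → 3; 8 → 5 → 2.
So f ∘ g in one-line form is 8 0 5 1 7 4 6 3 2.

8 0 5 1 7 4 6 3 2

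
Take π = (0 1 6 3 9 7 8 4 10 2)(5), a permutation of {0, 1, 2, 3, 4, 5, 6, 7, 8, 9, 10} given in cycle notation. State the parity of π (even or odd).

odd

The cycle lengths are 10, 1.
A cycle of length ℓ contributes ℓ−1 transpositions, so π is a product of 9 transpositions — odd.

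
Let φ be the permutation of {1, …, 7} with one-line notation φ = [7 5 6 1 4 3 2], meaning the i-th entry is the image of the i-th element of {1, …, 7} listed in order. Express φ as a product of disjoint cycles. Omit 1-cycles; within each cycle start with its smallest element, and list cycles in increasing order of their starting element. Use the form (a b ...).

From 1: 1 → 7 → 2 → 5 → 4 → 1, closing the cycle (1 7 2 5 4).
Continuing from each remaining unvisited element yields (1 7 2 5 4)(3 6).

(1 7 2 5 4)(3 6)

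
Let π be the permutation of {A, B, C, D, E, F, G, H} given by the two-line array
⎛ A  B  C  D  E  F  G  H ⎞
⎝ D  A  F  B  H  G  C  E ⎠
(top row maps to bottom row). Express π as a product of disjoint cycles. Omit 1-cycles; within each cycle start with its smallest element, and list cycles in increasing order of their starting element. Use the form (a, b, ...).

From A: A → D → B → A, closing the cycle (A, D, B).
Repeating from the next unused element and collecting all non-trivial cycles gives (A, D, B)(C, F, G)(E, H).

(A, D, B)(C, F, G)(E, H)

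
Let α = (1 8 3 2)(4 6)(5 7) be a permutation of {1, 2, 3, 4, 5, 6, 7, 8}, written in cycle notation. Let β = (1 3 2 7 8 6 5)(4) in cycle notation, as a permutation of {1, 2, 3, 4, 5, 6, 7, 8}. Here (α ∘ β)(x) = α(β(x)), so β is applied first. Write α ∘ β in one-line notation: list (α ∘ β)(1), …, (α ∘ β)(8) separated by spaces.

(α ∘ β)(x) = α(β(x)). Computing each image: α(β(1)) = α(3) = 2, α(β(2)) = α(7) = 5, α(β(3)) = α(2) = 1, α(β(4)) = α(4) = 6, α(β(5)) = α(1) = 8, α(β(6)) = α(5) = 7, α(β(7)) = α(8) = 3, α(β(8)) = α(6) = 4.
Hence α ∘ β = [2 5 1 6 8 7 3 4].

2 5 1 6 8 7 3 4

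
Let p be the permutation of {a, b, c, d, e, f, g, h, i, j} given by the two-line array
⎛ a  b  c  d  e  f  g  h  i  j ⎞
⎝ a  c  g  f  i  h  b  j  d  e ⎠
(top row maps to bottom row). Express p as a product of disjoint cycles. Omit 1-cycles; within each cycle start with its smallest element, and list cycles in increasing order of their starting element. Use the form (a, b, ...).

Iterating p from b gives b → c → g → b; that is the 3-cycle (b, c, g).
Repeating from the next unused element and collecting all non-trivial cycles gives (b, c, g)(d, f, h, j, e, i).

(b, c, g)(d, f, h, j, e, i)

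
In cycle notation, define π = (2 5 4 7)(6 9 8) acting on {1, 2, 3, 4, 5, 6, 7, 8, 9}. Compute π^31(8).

6

8 lies in the 3-cycle (6 9 8).
Powers repeat with period 3 on this cycle, and 31 mod 3 = 1, so π^31(8) = π^1(8).
Advancing 1 step from 8: 8 → 6.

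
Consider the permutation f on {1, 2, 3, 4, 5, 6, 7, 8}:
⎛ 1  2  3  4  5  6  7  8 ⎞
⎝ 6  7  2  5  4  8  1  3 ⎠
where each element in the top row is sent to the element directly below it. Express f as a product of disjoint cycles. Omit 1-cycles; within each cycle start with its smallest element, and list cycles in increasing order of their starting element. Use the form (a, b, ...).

(1, 6, 8, 3, 2, 7)(4, 5)

Start at 1 and follow images: 1 → 6 → 8 → 3 → 2 → 7 → 1, giving the cycle (1, 6, 8, 3, 2, 7).
Repeating from the next unused element and collecting all non-trivial cycles gives (1, 6, 8, 3, 2, 7)(4, 5).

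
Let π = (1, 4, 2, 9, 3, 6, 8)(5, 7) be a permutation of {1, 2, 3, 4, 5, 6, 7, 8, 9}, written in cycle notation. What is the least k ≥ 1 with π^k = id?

14

The cycle type of π is (7, 2).
The order is lcm(7, 2) = 14.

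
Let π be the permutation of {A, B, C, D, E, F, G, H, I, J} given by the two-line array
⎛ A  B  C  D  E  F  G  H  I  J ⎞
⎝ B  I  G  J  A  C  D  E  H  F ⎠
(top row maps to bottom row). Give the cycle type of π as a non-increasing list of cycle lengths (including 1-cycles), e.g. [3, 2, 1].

The disjoint cycles are (A B I H E)(C G D J F), with lengths 5, 5 in non-increasing order.

[5, 5]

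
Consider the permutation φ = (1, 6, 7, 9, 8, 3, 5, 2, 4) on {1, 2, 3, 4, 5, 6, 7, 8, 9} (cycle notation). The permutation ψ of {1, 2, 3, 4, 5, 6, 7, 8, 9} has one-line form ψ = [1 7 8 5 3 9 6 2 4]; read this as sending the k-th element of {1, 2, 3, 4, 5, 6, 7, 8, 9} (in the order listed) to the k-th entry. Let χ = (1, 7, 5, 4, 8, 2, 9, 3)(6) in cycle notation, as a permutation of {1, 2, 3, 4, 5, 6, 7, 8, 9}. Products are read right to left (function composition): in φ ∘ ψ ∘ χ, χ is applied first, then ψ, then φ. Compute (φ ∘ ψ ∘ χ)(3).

6

Apply the permutations in order: χ(3) = 1, then ψ(1) = 1, then φ(1) = 6. So (φ ∘ ψ ∘ χ)(3) = 6.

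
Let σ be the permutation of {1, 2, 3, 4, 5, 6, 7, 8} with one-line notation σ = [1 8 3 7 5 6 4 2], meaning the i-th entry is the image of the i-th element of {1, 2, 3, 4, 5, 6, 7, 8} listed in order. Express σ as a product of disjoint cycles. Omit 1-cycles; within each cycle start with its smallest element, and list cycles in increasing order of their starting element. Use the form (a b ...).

Iterating σ from 2 gives 2 → 8 → 2; that is the 2-cycle (2 8).
Repeating from the next unused element and collecting all non-trivial cycles gives (2 8)(4 7).

(2 8)(4 7)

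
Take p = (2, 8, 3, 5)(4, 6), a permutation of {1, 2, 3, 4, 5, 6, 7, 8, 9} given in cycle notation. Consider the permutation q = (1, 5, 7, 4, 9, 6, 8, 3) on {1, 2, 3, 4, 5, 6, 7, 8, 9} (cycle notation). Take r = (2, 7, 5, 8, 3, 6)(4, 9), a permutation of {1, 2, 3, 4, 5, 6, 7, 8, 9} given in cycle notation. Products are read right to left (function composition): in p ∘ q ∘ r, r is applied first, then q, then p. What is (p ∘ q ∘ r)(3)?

3

Apply the permutations in order: r(3) = 6, then q(6) = 8, then p(8) = 3. So (p ∘ q ∘ r)(3) = 3.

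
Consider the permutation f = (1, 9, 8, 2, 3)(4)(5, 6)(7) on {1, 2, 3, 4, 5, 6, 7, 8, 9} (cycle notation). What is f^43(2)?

2 lies in the 5-cycle (1, 9, 8, 2, 3).
Powers repeat with period 5 on this cycle, and 43 mod 5 = 3, so f^43(2) = f^3(2).
Stepping 3 places around the cycle: 2 → 3 → 1 → 9.

9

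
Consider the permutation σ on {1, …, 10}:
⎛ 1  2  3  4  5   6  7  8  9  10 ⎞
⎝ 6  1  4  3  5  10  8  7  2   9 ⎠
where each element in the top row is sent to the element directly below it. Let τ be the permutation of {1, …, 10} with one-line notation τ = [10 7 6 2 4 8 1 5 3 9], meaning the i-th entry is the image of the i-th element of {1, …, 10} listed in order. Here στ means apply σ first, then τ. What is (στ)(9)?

7

σ(9) = 2, then τ(2) = 7; composing gives (στ)(9) = 7.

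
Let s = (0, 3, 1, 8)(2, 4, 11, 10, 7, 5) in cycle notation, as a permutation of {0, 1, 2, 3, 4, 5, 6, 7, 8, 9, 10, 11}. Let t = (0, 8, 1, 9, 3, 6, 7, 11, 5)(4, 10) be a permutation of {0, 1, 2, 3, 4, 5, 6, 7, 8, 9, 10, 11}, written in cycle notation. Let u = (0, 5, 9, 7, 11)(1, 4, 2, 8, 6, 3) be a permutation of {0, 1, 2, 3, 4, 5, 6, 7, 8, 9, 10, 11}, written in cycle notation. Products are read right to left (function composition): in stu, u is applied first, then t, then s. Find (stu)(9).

10

Chase 9: u(9) = 7; t(7) = 11; s(11) = 10. Hence (stu)(9) = 10.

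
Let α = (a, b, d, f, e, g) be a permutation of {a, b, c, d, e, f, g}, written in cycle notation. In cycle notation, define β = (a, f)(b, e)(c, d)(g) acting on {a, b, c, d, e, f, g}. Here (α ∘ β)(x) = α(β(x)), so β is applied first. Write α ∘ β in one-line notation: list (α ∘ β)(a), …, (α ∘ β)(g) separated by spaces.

e g f c d b a

(α ∘ β)(x) = α(β(x)). Computing each image: α(β(a)) = α(f) = e, α(β(b)) = α(e) = g, α(β(c)) = α(d) = f, α(β(d)) = α(c) = c, α(β(e)) = α(b) = d, α(β(f)) = α(a) = b, α(β(g)) = α(g) = a.
Hence α ∘ β = [e g f c d b a].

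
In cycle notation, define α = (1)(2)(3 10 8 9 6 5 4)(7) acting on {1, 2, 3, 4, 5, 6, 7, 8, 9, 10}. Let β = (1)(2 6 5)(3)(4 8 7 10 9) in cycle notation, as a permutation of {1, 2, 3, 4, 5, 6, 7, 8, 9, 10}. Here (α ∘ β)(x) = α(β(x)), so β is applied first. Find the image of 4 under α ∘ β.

First apply β: β(4) = 8, then α(8) = 9. Thus (α ∘ β)(4) = 9.

9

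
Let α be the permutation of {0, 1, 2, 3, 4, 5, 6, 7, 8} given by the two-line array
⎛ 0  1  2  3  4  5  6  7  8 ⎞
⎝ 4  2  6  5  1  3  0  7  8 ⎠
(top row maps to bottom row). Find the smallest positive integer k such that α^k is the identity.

The disjoint-cycle form of α has cycle lengths 5, 2, 1, 1.
The order of α is the least common multiple of its cycle lengths: lcm(5, 2) = 10.

10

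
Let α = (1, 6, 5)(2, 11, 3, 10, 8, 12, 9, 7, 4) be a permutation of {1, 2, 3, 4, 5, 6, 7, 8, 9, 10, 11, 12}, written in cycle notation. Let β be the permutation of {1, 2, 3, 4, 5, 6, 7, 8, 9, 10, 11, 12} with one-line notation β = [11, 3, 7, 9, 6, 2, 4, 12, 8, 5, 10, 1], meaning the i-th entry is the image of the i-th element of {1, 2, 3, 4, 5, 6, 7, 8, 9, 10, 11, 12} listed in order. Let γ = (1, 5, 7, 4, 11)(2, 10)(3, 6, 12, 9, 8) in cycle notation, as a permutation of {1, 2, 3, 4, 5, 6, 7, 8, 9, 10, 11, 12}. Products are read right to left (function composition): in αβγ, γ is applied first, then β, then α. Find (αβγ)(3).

11

Chase 3: γ(3) = 6; β(6) = 2; α(2) = 11. Hence (αβγ)(3) = 11.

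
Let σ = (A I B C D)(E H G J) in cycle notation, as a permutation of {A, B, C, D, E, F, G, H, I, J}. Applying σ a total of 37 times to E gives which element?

H

E lies in the 4-cycle (E H G J).
Powers repeat with period 4 on this cycle, and 37 mod 4 = 1, so σ^37(E) = σ^1(E).
Advancing 1 step from E: E → H.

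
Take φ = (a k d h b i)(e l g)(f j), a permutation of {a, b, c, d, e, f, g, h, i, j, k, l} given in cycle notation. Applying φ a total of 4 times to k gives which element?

k lies in the 6-cycle (a k d h b i).
Stepping 4 places around the cycle: k → d → h → b → i.

i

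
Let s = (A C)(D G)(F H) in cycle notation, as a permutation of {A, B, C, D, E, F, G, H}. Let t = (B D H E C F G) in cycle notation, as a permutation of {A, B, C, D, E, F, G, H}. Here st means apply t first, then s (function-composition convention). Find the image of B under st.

t(B) = D, then s(D) = G; composing gives (st)(B) = G.

G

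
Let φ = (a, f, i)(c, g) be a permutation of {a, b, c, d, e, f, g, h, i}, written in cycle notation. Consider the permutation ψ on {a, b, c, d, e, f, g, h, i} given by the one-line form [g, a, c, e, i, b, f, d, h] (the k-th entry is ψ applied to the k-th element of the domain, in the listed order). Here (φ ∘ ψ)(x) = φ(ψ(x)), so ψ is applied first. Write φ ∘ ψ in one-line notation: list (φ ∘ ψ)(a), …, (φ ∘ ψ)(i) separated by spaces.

Chase each element through ψ then φ: a → g → c; b → a → f; c → c → g; d → e → e; e → i → a; f → b → b; g → f → i; h → d → d; i → h → h.
Collecting the images, φ ∘ ψ = [c f g e a b i d h].

c f g e a b i d h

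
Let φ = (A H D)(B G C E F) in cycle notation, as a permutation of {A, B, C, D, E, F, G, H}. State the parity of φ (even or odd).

even

The cycle lengths are 5, 3.
A cycle is odd iff its length is even; φ has 0 even-length cycles, so sgn(φ) = (−1)^0 and φ is even.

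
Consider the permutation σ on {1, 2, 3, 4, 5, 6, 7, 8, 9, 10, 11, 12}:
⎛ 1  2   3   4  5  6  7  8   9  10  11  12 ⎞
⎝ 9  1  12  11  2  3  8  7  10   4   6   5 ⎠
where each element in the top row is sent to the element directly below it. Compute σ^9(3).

Tracing 3 → 12 → … returns to 3 after 10 steps, so 3 lies in a 10-cycle (1 9 10 4 11 6 3 12 5 2).
Advancing 9 steps from 3: 3 → 12 → 5 → 2 → 1 → 9 → 10 → 4 → 11 → 6.

6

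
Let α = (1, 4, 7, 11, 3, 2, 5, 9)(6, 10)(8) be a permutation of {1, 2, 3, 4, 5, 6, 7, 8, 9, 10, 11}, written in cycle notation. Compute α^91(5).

4

5 lies in the 8-cycle (1, 4, 7, 11, 3, 2, 5, 9).
On an 8-cycle, α^8 is the identity, so α^91 = α^3 there (91 ≡ 3 mod 8).
Advancing 3 steps from 5: 5 → 9 → 1 → 4.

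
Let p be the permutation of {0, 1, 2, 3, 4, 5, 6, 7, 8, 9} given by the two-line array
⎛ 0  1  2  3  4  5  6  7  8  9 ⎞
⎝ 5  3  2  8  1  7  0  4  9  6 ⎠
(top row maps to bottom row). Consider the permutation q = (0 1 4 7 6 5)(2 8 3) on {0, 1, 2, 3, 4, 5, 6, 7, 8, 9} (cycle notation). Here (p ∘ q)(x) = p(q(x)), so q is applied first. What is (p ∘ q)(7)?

(p ∘ q)(7) = p(q(7)). q(7) = 6, then p(6) = 0. So (p ∘ q)(7) = 0.

0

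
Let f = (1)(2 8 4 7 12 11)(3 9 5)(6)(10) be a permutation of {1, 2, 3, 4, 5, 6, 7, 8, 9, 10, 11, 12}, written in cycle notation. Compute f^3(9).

9

9 lies in the 3-cycle (3 9 5).
Powers repeat with period 3 on this cycle, and 3 mod 3 = 0, so f^3(9) = f^0(9).
So f^3(9) = 9.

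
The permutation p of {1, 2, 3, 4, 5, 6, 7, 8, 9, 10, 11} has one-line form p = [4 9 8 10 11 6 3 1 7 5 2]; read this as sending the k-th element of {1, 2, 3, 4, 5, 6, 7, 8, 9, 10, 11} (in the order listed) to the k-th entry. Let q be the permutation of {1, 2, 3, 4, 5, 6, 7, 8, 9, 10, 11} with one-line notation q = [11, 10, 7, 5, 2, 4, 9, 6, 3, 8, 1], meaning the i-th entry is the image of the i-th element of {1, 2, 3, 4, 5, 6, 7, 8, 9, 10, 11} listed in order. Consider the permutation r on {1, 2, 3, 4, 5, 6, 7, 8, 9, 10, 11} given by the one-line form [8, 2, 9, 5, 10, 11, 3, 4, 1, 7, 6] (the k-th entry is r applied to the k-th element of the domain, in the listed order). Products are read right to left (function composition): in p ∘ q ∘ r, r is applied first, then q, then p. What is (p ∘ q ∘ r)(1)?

Apply the permutations in order: r(1) = 8, then q(8) = 6, then p(6) = 6. So (p ∘ q ∘ r)(1) = 6.

6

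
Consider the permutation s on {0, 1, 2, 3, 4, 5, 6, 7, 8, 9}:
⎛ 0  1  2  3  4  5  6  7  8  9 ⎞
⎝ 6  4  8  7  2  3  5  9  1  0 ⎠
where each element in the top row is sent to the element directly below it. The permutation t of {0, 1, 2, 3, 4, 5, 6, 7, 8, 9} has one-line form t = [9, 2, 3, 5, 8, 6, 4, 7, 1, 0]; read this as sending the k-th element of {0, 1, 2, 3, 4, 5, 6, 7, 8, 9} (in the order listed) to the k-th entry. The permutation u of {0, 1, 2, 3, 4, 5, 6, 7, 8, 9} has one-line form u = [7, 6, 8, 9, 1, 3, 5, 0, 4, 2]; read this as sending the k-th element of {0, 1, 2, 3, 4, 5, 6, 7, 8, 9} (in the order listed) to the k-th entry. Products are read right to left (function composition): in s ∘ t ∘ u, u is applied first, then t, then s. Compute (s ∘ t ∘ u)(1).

2

Chase 1: u(1) = 6; t(6) = 4; s(4) = 2. Hence (s ∘ t ∘ u)(1) = 2.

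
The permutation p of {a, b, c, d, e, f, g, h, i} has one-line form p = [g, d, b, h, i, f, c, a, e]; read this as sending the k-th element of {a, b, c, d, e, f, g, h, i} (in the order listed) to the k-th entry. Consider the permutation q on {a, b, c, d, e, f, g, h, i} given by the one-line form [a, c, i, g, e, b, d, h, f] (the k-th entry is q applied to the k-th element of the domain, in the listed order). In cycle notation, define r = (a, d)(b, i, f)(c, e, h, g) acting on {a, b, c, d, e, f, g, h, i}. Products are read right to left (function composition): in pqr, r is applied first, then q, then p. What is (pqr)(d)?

g

(pqr)(d) = p(q(r(d))). r(d) = a, then q(a) = a, then p(a) = g, so the result is g.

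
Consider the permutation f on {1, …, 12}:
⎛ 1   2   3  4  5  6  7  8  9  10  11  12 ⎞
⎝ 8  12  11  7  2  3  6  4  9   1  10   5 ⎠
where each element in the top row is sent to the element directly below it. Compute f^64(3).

Tracing 3 → 11 → … returns to 3 after 8 steps, so 3 lies in an 8-cycle (1, 8, 4, 7, 6, 3, 11, 10).
Powers repeat with period 8 on this cycle, and 64 mod 8 = 0, so f^64(3) = f^0(3).
So f^64(3) = 3.

3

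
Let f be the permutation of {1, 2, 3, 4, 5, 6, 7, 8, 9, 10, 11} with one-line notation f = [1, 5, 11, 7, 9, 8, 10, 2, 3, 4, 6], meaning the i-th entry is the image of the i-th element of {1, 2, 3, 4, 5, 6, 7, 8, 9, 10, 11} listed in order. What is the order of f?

Decomposing into disjoint cycles gives cycle lengths 7, 3, 1.
The order is lcm(7, 3) = 21.

21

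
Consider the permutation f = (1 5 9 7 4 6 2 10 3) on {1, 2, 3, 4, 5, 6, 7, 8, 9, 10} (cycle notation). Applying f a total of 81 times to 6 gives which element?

6

6 lies in the 9-cycle (1 5 9 7 4 6 2 10 3).
Powers repeat with period 9 on this cycle, and 81 mod 9 = 0, so f^81(6) = f^0(6).
So f^81(6) = 6.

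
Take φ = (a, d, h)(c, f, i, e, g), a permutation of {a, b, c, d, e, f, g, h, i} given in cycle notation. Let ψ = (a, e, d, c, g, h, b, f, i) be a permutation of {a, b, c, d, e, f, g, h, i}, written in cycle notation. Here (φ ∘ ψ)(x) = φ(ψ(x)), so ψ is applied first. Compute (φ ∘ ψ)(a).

g

(φ ∘ ψ)(a) = φ(ψ(a)). ψ(a) = e, then φ(e) = g. So (φ ∘ ψ)(a) = g.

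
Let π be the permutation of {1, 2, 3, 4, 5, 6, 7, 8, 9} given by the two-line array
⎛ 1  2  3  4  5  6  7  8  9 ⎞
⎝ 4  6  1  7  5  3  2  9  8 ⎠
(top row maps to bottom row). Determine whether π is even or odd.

even

In disjoint-cycle form the cycle lengths are 6, 2, 1.
A cycle is odd iff its length is even; π has 2 even-length cycles, so sgn(π) = (−1)^2 and π is even.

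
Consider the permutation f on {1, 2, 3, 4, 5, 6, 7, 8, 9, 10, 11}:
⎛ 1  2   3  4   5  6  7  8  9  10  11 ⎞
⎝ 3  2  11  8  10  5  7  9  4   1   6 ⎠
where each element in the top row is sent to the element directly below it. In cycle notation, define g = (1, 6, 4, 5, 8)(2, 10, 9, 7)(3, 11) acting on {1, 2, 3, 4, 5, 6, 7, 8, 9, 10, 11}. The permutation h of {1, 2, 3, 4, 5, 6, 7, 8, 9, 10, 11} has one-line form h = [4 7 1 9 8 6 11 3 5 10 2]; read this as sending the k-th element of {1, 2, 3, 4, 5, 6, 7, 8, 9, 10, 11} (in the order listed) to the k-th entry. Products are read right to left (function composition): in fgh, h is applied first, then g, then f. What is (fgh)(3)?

5

Chase 3: h(3) = 1; g(1) = 6; f(6) = 5. Hence (fgh)(3) = 5.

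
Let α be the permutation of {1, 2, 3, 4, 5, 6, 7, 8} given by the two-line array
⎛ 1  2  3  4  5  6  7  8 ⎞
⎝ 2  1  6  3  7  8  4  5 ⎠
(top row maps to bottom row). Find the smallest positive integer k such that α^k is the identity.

6

The disjoint-cycle form of α has cycle lengths 6, 2.
The order of α is the least common multiple of its cycle lengths: lcm(6, 2) = 6.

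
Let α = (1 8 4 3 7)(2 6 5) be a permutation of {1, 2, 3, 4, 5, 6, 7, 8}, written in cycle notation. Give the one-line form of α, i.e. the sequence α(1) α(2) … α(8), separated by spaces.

8 6 7 3 2 5 1 4

Each element maps to the next entry in its cycle (wrapping to the front): 1↦8, 2↦6, 3↦7, 4↦3, 5↦2, 6↦5, 7↦1, 8↦4.
So the one-line form is 8 6 7 3 2 5 1 4.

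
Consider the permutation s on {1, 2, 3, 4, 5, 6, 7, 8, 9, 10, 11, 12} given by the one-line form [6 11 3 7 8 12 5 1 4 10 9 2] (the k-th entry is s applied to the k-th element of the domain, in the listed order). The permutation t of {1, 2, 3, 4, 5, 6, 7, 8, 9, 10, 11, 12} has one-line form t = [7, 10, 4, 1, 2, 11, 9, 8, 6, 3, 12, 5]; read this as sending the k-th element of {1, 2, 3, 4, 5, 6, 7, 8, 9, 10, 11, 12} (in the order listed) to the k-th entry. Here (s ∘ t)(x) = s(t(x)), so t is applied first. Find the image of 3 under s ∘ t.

7

First apply t: t(3) = 4, then s(4) = 7. Thus (s ∘ t)(3) = 7.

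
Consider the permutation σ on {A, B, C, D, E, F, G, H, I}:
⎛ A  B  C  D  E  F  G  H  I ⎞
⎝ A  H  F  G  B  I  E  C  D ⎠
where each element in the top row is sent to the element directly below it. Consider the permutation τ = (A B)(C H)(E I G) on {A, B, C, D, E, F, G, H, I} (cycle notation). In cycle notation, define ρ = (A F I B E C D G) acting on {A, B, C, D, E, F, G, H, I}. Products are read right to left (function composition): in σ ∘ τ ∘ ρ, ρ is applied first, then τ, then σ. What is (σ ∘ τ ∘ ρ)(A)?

Chase A: ρ(A) = F; τ(F) = F; σ(F) = I. Hence (σ ∘ τ ∘ ρ)(A) = I.

I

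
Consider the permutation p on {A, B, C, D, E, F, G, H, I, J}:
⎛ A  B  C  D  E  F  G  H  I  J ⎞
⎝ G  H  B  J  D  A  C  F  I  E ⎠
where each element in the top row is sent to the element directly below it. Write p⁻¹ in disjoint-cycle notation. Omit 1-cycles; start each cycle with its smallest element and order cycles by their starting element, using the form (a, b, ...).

The cycle decomposition of p is (A, G, C, B, H, F)(D, J, E).
Reversing each cycle (and rotating so the smallest element leads) gives p⁻¹ = (A, F, H, B, C, G)(D, E, J).

(A, F, H, B, C, G)(D, E, J)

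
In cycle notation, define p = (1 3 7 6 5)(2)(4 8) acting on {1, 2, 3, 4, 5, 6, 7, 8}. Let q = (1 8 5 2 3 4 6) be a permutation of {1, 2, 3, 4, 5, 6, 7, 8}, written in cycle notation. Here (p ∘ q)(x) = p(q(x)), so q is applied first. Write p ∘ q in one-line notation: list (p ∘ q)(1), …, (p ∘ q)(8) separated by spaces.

For each element, apply q then p: 1 → 8 → 4; 2 → 3 → 7; 3 → 4 → 8; 4 → 6 → 5; 5 → 2 → 2; 6 → 1 → 3; 7 → 7 → 6; 8 → 5 → 1.
So p ∘ q in one-line form is 4 7 8 5 2 3 6 1.

4 7 8 5 2 3 6 1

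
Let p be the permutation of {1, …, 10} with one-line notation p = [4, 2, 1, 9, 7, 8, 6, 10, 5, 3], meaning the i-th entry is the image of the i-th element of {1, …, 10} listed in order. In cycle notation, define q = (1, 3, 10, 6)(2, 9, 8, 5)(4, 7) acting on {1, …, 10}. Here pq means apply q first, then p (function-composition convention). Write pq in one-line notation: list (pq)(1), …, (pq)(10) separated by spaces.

1 5 3 6 2 4 9 7 10 8

Chase each element through q then p: 1 → 3 → 1; 2 → 9 → 5; 3 → 10 → 3; 4 → 7 → 6; 5 → 2 → 2; 6 → 1 → 4; 7 → 4 → 9; 8 → 5 → 7; 9 → 8 → 10; 10 → 6 → 8.
So pq in one-line form is 1 5 3 6 2 4 9 7 10 8.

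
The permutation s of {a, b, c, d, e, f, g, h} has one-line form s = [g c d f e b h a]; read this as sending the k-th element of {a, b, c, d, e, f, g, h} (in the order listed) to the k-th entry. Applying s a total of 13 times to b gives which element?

c

Tracing b → c → … returns to b after 4 steps, so b lies in a 4-cycle (b c d f).
Since the cycle has length 4, s^13 acts on it the same as s^1 (13 mod 4 = 1).
Advancing 1 step from b: b → c.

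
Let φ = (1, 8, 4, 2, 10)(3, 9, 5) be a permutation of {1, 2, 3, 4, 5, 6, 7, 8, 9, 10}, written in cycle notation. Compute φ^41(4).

4 lies in the 5-cycle (1, 8, 4, 2, 10).
On a 5-cycle, φ^5 is the identity, so φ^41 = φ^1 there (41 ≡ 1 mod 5).
Advancing 1 step from 4: 4 → 2.

2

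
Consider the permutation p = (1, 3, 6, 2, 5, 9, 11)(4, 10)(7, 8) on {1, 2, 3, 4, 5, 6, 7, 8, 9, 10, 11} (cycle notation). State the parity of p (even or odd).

The cycle lengths are 7, 2, 2.
A cycle of length ℓ contributes ℓ−1 transpositions, so p is a product of 6 + 1 + 1 = 8 transpositions — even.

even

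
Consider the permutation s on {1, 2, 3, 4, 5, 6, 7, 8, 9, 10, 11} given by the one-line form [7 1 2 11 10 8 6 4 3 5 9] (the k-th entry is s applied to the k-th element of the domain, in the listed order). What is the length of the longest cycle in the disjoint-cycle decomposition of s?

9

Decomposing into disjoint cycles gives (1 7 6 8 4 11 9 3 2)(5 10); the longest has length 9.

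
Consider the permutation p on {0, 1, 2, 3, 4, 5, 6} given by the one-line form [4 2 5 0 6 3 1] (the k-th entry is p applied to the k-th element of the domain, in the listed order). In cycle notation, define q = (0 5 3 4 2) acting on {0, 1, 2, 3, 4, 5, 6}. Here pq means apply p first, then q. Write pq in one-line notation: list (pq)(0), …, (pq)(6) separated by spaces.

(pq)(x) = q(p(x)). Computing each image: q(p(0)) = q(4) = 2, q(p(1)) = q(2) = 0, q(p(2)) = q(5) = 3, q(p(3)) = q(0) = 5, q(p(4)) = q(6) = 6, q(p(5)) = q(3) = 4, q(p(6)) = q(1) = 1.
Hence pq = [2 0 3 5 6 4 1].

2 0 3 5 6 4 1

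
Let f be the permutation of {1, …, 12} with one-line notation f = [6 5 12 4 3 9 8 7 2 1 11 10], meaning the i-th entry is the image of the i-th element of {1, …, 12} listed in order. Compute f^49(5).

Tracing 5 → 3 → … returns to 5 after 8 steps, so 5 lies in an 8-cycle (1 6 9 2 5 3 12 10).
On an 8-cycle, f^8 is the identity, so f^49 = f^1 there (49 ≡ 1 mod 8).
Advancing 1 step from 5: 5 → 3.

3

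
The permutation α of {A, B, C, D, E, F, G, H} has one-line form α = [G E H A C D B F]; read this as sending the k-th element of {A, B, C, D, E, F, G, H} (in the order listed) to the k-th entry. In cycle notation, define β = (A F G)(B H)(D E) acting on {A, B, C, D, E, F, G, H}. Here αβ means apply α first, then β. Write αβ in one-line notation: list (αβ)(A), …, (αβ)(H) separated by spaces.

A D B F C E H G

Chase each element through α then β: A → G → A; B → E → D; C → H → B; D → A → F; E → C → C; F → D → E; G → B → H; H → F → G.
Collecting the images, αβ = [A D B F C E H G].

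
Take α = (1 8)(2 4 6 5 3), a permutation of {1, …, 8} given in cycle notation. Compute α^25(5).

5

5 lies in the 5-cycle (2 4 6 5 3).
On a 5-cycle, α^5 is the identity, so α^25 = α^0 there (25 ≡ 0 mod 5).
So α^25(5) = 5.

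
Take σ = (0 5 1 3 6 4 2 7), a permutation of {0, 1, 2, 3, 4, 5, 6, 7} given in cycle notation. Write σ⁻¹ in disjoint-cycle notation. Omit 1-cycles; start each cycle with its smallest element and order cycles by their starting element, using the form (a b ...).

(0 7 2 4 6 3 1 5)

Inverting a permutation written in cycle notation just reverses the order within every cycle.
After reversing and putting each cycle's least element first, σ⁻¹ = (0 7 2 4 6 3 1 5).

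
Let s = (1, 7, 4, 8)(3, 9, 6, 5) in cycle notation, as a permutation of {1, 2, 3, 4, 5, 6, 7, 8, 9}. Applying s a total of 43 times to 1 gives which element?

1 lies in the 4-cycle (1, 7, 4, 8).
Powers repeat with period 4 on this cycle, and 43 mod 4 = 3, so s^43(1) = s^3(1).
Advancing 3 steps from 1: 1 → 7 → 4 → 8.

8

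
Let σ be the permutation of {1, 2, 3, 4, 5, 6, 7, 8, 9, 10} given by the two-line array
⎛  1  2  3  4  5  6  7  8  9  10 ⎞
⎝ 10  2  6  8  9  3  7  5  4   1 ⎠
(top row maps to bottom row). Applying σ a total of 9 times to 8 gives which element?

Tracing 8 → 5 → … returns to 8 after 4 steps, so 8 lies in a 4-cycle (4 8 5 9).
Powers repeat with period 4 on this cycle, and 9 mod 4 = 1, so σ^9(8) = σ^1(8).
Stepping 1 place around the cycle: 8 → 5.

5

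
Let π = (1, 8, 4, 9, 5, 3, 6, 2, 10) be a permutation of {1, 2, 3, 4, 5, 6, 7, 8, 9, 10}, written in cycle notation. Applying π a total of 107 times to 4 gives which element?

4 lies in the 9-cycle (1, 8, 4, 9, 5, 3, 6, 2, 10).
On a 9-cycle, π^9 is the identity, so π^107 = π^8 there (107 ≡ 8 mod 9).
Stepping 8 places around the cycle: 4 → 9 → 5 → 3 → 6 → 2 → 10 → 1 → 8.

8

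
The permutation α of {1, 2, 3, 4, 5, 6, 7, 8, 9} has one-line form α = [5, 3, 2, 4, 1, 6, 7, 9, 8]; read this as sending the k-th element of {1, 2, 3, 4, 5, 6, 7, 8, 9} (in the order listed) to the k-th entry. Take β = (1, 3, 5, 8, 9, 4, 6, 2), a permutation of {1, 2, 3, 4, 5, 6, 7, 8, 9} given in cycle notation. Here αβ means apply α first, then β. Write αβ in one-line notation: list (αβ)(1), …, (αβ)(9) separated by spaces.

8 5 1 6 3 2 7 4 9

(αβ)(x) = β(α(x)). Computing each image: β(α(1)) = β(5) = 8, β(α(2)) = β(3) = 5, β(α(3)) = β(2) = 1, β(α(4)) = β(4) = 6, β(α(5)) = β(1) = 3, β(α(6)) = β(6) = 2, β(α(7)) = β(7) = 7, β(α(8)) = β(9) = 4, β(α(9)) = β(8) = 9.
Hence αβ = [8 5 1 6 3 2 7 4 9].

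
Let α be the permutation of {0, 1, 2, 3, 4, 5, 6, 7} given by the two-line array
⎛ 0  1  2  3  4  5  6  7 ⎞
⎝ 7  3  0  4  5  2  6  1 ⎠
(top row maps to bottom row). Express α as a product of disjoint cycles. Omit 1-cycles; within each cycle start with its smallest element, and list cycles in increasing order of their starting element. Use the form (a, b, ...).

Iterating α from 0 gives 0 → 7 → 1 → 3 → 4 → 5 → 2 → 0; that is the 7-cycle (0, 7, 1, 3, 4, 5, 2).
Repeating from the next unused element and collecting all non-trivial cycles gives (0, 7, 1, 3, 4, 5, 2).

(0, 7, 1, 3, 4, 5, 2)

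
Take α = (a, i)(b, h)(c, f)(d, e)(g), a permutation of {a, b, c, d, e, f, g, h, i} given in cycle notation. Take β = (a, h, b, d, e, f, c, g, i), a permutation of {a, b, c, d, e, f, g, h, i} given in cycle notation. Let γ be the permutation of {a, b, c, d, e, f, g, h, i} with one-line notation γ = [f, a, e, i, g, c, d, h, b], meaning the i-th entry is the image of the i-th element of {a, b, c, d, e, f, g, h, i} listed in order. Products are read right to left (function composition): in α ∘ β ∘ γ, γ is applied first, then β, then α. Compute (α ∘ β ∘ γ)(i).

Chase i: γ(i) = b; β(b) = d; α(d) = e. Hence (α ∘ β ∘ γ)(i) = e.

e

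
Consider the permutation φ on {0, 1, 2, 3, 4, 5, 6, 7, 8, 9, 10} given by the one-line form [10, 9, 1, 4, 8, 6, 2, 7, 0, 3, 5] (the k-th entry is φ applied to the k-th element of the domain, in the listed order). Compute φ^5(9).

Tracing 9 → 3 → … returns to 9 after 10 steps, so 9 lies in a 10-cycle (0 10 5 6 2 1 9 3 4 8).
Stepping 5 places around the cycle: 9 → 3 → 4 → 8 → 0 → 10.

10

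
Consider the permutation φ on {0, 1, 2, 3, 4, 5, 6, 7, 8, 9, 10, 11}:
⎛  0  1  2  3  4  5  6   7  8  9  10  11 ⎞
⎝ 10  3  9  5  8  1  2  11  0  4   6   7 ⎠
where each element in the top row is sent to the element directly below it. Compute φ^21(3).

Tracing 3 → 5 → … returns to 3 after 3 steps, so 3 lies in a 3-cycle (1 3 5).
Since the cycle has length 3, φ^21 acts on it the same as φ^0 (21 mod 3 = 0).
So φ^21(3) = 3.

3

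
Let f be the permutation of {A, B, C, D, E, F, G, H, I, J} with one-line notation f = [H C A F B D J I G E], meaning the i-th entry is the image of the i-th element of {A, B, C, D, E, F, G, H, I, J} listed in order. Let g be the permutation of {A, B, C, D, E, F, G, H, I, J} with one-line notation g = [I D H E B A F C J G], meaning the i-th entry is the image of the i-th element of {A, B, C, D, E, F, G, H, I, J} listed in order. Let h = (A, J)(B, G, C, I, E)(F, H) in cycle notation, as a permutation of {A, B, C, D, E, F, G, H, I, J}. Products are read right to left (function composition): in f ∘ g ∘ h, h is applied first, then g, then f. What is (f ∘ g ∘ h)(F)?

Chase F: h(F) = H; g(H) = C; f(C) = A. Hence (f ∘ g ∘ h)(F) = A.

A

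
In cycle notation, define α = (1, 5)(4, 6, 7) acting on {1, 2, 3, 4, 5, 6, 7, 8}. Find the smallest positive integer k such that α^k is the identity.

6

The disjoint cycles have lengths 3, 2, 1, 1, 1.
Since disjoint cycles commute, ord(α) = lcm(3, 2) = 6.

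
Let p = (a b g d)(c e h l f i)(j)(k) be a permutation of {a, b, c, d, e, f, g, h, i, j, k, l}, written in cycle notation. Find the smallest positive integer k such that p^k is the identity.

The cycle type of p is (6, 4, 1, 1).
The order is lcm(6, 4) = 12.

12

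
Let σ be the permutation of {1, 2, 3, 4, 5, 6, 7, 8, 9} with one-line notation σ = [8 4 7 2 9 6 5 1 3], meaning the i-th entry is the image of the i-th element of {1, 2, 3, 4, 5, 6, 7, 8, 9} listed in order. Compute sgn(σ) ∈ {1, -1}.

In disjoint-cycle form the cycle lengths are 4, 2, 2, 1.
A cycle of length ℓ contributes ℓ−1 transpositions, so σ is a product of 3 + 1 + 1 = 5 transpositions — odd.

-1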